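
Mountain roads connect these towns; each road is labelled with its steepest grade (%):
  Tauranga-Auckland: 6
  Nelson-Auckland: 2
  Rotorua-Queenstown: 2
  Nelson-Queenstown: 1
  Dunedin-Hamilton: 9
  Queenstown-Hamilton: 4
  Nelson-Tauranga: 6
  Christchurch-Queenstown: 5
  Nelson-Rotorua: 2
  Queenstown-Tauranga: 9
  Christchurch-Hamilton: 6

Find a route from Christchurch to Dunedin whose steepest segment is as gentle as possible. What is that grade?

9

Routes from Christchurch to Dunedin:
Christchurch → Queenstown → Hamilton → Dunedin: max(5, 4, 9) = 9
Christchurch → Hamilton → Dunedin: max(6, 9) = 9
Smallest bottleneck: 9%.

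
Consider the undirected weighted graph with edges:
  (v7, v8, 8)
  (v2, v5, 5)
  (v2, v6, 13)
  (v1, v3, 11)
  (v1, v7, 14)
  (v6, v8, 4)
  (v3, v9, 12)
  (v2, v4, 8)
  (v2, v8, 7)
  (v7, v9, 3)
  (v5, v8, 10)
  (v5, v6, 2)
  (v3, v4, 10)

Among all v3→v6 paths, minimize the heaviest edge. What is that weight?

10

A few of the v3→v6 routes:
v3 → v4 → v2 → v5 → v6: max(10, 8, 5, 2) = 10
v3 → v4 → v2 → v5 → v8 → v6: max(10, 8, 5, 10, 4) = 10
v3 → v4 → v2 → v8 → v5 → v6: max(10, 8, 7, 10, 2) = 10
Best route has worst link 10.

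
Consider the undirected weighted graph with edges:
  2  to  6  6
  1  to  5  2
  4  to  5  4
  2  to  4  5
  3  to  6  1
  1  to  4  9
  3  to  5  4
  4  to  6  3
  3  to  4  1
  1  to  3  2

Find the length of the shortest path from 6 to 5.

Checking several routes:
6→3→4→5: 1 + 1 + 4 = 6
6→3→5: 1 + 4 = 5
6→4→3→1→5: 3 + 1 + 2 + 2 = 8
6→4→3→5: 3 + 1 + 4 = 8
6→3→1→5: 1 + 2 + 2 = 5
6→4→5: 3 + 4 = 7
The minimum is 5.

5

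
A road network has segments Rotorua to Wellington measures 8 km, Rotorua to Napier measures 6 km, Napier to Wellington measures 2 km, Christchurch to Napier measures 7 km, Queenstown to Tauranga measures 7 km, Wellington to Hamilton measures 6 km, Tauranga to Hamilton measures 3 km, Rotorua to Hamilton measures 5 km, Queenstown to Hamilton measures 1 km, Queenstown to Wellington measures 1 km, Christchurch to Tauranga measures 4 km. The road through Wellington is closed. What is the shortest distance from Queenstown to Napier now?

12

Routes from Queenstown to Napier avoiding Wellington:
Queenstown-Hamilton-Rotorua-Napier: 1 + 5 + 6 = 12
Queenstown-Tauranga-Christchurch-Napier: 7 + 4 + 7 = 18
Queenstown-Tauranga-Hamilton-Rotorua-Napier: 7 + 3 + 5 + 6 = 21
Queenstown-Hamilton-Tauranga-Christchurch-Napier: 1 + 3 + 4 + 7 = 15
Shortest: 12 km.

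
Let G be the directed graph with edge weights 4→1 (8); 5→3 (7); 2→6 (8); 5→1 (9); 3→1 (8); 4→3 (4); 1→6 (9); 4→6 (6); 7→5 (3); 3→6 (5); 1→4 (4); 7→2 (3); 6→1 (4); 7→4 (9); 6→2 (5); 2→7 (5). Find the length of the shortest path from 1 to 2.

Candidate routes:
1→4→3→6→2: 4 + 4 + 5 + 5 = 18
1→4→6→2: 4 + 6 + 5 = 15
1→6→2: 9 + 5 = 14
Shortest: 14.

14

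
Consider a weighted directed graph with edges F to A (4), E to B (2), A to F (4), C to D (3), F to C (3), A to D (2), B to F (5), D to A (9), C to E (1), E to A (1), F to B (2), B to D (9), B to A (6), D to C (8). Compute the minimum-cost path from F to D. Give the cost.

6

Comparing a few candidate routes:
F → A → D: 4 + 2 = 6
F → C → D: 3 + 3 = 6
F → C → E → A → D: 3 + 1 + 1 + 2 = 7
The minimum is 6.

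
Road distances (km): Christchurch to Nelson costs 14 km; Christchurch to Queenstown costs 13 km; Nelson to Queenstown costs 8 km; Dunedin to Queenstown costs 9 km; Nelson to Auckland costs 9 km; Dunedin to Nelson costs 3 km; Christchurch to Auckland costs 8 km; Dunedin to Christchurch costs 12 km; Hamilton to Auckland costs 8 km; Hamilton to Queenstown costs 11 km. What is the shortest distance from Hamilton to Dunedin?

20

Some routes from Hamilton to Dunedin:
Hamilton - Auckland - Nelson - Dunedin: 8 + 9 + 3 = 20
Hamilton - Auckland - Christchurch - Nelson - Dunedin: 8 + 8 + 14 + 3 = 33
Hamilton - Queenstown - Nelson - Dunedin: 11 + 8 + 3 = 22
Hamilton - Queenstown - Dunedin: 11 + 9 = 20
Hamilton - Auckland - Christchurch - Dunedin: 8 + 8 + 12 = 28
Best route has total 20 km.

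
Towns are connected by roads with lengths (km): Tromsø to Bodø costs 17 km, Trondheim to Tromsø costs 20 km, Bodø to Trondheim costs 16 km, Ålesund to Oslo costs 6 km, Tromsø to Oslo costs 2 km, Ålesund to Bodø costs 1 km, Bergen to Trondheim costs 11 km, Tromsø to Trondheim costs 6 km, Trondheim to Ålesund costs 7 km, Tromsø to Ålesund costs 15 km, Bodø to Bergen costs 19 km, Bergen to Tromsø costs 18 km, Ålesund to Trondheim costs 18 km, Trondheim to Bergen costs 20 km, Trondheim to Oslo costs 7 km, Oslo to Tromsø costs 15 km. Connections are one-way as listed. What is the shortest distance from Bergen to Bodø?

Some routes from Bergen to Bodø:
Bergen -> Trondheim -> Ålesund -> Bodø: 11 + 7 + 1 = 19
Bergen -> Trondheim -> Tromsø -> Ålesund -> Bodø: 11 + 20 + 15 + 1 = 47
Bergen -> Tromsø -> Trondheim -> Ålesund -> Bodø: 18 + 6 + 7 + 1 = 32
Bergen -> Tromsø -> Ålesund -> Bodø: 18 + 15 + 1 = 34
Bergen -> Tromsø -> Bodø: 18 + 17 = 35
The minimum is 19 km.

19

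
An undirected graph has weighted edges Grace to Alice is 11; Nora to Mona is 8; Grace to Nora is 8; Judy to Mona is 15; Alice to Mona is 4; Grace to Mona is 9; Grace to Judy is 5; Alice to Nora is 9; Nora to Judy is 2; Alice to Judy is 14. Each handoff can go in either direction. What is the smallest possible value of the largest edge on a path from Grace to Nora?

5

A few of the Grace→Nora routes:
Grace→Alice→Mona→Nora: max(11, 4, 8) = 11
Grace→Mona→Nora: max(9, 8) = 9
Grace→Judy→Nora: max(5, 2) = 5
Grace→Nora: max(8) = 8
Grace→Mona→Alice→Nora: max(9, 4, 9) = 9
Smallest bottleneck: 5.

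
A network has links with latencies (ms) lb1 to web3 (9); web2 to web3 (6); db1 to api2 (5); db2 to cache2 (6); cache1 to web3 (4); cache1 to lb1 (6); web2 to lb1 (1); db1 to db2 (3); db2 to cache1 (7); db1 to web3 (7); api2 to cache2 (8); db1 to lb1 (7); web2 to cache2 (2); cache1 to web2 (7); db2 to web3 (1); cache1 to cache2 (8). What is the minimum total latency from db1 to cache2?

9

Some routes from db1 to cache2:
db1→api2→cache2: 5 + 8 = 13
db1→db2→web3→web2→cache2: 3 + 1 + 6 + 2 = 12
db1→web3→web2→cache2: 7 + 6 + 2 = 15
db1→web3→db2→cache2: 7 + 1 + 6 = 14
db1→lb1→web2→cache2: 7 + 1 + 2 = 10
db1→db2→cache2: 3 + 6 = 9
Shortest: 9 ms.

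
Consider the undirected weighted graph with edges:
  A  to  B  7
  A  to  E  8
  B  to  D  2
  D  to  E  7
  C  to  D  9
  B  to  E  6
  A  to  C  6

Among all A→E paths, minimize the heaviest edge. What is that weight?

7

A few of the A→E routes:
A-C-D-B-E: max(6, 9, 2, 6) = 9
A-E: max(8) = 8
A-B-E: max(7, 6) = 7
A-B-D-E: max(7, 2, 7) = 7
Best route has worst link 7.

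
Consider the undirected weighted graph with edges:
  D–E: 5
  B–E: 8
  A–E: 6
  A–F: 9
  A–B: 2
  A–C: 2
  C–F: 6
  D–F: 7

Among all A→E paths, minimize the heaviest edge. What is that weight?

Candidate routes:
A → F → D → E: max(9, 7, 5) = 9
A → E: max(6) = 6
A → C → F → D → E: max(2, 6, 7, 5) = 7
A → B → E: max(2, 8) = 8
Smallest bottleneck: 6.

6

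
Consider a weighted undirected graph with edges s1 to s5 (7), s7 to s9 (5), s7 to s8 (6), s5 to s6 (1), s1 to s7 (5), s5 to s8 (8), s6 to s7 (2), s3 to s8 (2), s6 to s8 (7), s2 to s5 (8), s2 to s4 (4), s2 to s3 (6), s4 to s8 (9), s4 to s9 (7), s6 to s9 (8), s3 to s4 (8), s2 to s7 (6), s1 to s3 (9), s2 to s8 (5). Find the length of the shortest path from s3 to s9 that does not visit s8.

Comparing a few candidate routes:
s3 → s2 → s5 → s6 → s7 → s9: 6 + 8 + 1 + 2 + 5 = 22
s3 → s2 → s7 → s9: 6 + 6 + 5 = 17
s3 → s4 → s9: 8 + 7 = 15
s3 → s2 → s4 → s9: 6 + 4 + 7 = 17
s3 → s2 → s7 → s6 → s9: 6 + 6 + 2 + 8 = 22
s3 → s1 → s7 → s9: 9 + 5 + 5 = 19
The minimum is 15.

15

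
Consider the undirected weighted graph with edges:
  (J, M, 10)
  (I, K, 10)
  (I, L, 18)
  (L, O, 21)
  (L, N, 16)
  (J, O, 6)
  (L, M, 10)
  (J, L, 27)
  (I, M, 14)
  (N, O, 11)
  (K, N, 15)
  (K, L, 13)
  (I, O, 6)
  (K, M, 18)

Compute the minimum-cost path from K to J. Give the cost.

A few of the K→J routes:
K - I - M - J: 10 + 14 + 10 = 34
K - I - O - J: 10 + 6 + 6 = 22
K - M - J: 18 + 10 = 28
K - N - O - J: 15 + 11 + 6 = 32
K - L - M - J: 13 + 10 + 10 = 33
Best route has total 22.

22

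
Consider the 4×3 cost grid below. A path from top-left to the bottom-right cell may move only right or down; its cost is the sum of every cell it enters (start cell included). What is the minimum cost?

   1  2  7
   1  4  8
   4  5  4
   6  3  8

Path (0,0) → (1,0) → (1,1) → (2,1) → (3,1) → (3,2): 1 + 1 + 4 + 5 + 3 + 8 = 22.

22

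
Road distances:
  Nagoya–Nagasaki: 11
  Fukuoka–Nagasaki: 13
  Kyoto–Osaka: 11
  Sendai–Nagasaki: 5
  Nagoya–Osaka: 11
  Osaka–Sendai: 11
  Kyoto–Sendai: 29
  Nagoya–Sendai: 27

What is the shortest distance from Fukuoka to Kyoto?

40

Comparing a few candidate routes:
Fukuoka → Nagasaki → Sendai → Osaka → Kyoto: 13 + 5 + 11 + 11 = 40
Fukuoka → Nagasaki → Nagoya → Osaka → Kyoto: 13 + 11 + 11 + 11 = 46
Fukuoka → Nagasaki → Sendai → Kyoto: 13 + 5 + 29 = 47
The minimum is 40.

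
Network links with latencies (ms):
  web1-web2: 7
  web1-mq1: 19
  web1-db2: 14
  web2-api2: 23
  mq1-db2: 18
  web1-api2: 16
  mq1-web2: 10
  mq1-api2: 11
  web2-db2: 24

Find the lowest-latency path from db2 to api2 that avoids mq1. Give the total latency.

A few of the db2→api2 routes:
db2→web1→web2→api2: 14 + 7 + 23 = 44
db2→web2→api2: 24 + 23 = 47
db2→web1→api2: 14 + 16 = 30
The minimum is 30 ms.

30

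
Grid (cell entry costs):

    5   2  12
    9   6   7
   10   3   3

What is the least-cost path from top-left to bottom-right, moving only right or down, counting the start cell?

19

Take (0,0)→(0,1)→(1,1)→(2,1)→(2,2) for a total of 5 + 2 + 6 + 3 + 3 = 19.
(Top row then right column would cost 29.)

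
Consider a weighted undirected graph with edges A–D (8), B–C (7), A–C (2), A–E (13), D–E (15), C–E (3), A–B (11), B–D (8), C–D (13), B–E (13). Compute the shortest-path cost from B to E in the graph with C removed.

13

Some routes from B to E avoiding C:
B → D → A → E: 8 + 8 + 13 = 29
B → E: 13
B → A → E: 11 + 13 = 24
B → D → E: 8 + 15 = 23
The minimum is 13.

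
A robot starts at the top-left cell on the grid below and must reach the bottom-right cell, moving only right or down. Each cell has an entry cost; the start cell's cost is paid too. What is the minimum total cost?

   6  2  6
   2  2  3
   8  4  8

Best path: r0c0→r0c1→r1c1→r1c2→r2c2
Cost: 6 + 2 + 2 + 3 + 8 = 21
(Top row then right column would cost 25.)

21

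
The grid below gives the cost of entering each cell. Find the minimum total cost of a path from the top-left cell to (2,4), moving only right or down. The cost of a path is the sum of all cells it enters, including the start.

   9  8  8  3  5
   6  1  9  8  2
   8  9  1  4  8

Path r0c0 r1c0 r1c1 r1c2 r2c2 r2c3 r2c4: 9 + 6 + 1 + 9 + 1 + 4 + 8 = 38.

38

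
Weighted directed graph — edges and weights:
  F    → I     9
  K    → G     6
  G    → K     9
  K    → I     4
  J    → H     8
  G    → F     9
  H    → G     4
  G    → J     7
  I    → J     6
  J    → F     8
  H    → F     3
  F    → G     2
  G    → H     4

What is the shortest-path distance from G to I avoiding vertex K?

16

Paths from G to I avoiding K:
G - H - F - I: 4 + 3 + 9 = 16
G - J - F - I: 7 + 8 + 9 = 24
G - J - H - F - I: 7 + 8 + 3 + 9 = 27
G - F - I: 9 + 9 = 18
Best route has total 16.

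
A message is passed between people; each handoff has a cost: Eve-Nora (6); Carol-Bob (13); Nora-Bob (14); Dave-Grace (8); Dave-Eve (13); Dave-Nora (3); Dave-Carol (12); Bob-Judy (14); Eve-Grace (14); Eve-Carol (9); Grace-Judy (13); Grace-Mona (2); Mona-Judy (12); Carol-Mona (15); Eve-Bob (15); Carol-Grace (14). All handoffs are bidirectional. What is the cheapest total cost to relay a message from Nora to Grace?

A few of the Nora→Grace routes:
Nora→Dave→Grace: 3 + 8 = 11
Nora→Eve→Grace: 6 + 14 = 20
Nora→Dave→Carol→Grace: 3 + 12 + 14 = 29
Nora→Eve→Dave→Grace: 6 + 13 + 8 = 27
Shortest: 11.

11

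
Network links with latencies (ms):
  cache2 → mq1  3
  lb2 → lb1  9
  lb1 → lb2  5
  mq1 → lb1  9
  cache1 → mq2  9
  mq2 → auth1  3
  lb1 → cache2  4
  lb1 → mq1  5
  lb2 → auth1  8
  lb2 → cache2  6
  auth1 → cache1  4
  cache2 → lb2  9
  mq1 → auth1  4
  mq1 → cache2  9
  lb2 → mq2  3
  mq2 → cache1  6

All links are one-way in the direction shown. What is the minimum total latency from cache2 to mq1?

3

Candidate routes:
cache2 -> mq1: 3
cache2 -> lb2 -> lb1 -> mq1: 9 + 9 + 5 = 23
Best route has total 3 ms.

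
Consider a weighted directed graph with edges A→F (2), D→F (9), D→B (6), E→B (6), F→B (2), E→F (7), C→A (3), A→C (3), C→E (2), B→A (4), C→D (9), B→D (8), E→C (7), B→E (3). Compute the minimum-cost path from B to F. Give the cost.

A few of the B→F routes:
B - A - C - E - F: 4 + 3 + 2 + 7 = 16
B - A - F: 4 + 2 = 6
B - E - F: 3 + 7 = 10
B - D - F: 8 + 9 = 17
B - E - C - A - F: 3 + 7 + 3 + 2 = 15
The minimum is 6.

6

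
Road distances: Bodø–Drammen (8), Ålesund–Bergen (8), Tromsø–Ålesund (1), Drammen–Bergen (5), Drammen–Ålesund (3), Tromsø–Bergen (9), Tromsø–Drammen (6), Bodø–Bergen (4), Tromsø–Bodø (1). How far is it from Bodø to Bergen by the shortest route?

4

A few of the Bodø→Bergen routes:
Bodø → Bergen: 4
Bodø → Tromsø → Ålesund → Drammen → Bergen: 1 + 1 + 3 + 5 = 10
Bodø → Tromsø → Ålesund → Bergen: 1 + 1 + 8 = 10
Bodø → Tromsø → Bergen: 1 + 9 = 10
Best route has total 4.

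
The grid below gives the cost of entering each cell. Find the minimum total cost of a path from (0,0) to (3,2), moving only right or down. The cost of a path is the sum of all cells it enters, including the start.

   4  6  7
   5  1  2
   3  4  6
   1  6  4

22

Best path: (0,0) -> (1,0) -> (1,1) -> (1,2) -> (2,2) -> (3,2)
Cost: 4 + 5 + 1 + 2 + 6 + 4 = 22
For comparison, the top-then-right route costs 29.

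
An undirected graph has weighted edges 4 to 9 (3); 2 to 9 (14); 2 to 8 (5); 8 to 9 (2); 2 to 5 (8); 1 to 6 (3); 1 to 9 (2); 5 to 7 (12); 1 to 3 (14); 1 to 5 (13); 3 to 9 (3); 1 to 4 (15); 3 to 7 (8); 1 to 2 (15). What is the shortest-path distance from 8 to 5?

A few of the 8→5 routes:
8 - 2 - 5: 5 + 8 = 13
8 - 9 - 1 - 2 - 5: 2 + 2 + 15 + 8 = 27
8 - 9 - 2 - 5: 2 + 14 + 8 = 24
8 - 9 - 3 - 7 - 5: 2 + 3 + 8 + 12 = 25
8 - 9 - 1 - 5: 2 + 2 + 13 = 17
Shortest: 13.

13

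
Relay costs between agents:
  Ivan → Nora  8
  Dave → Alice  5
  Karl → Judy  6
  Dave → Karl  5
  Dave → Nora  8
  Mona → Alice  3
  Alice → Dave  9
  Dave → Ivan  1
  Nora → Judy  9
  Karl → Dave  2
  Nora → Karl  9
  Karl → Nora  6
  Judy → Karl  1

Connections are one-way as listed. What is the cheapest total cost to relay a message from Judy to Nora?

7

Routes from Judy to Nora:
Judy → Karl → Dave → Ivan → Nora: 1 + 2 + 1 + 8 = 12
Judy → Karl → Dave → Nora: 1 + 2 + 8 = 11
Judy → Karl → Nora: 1 + 6 = 7
Shortest: 7.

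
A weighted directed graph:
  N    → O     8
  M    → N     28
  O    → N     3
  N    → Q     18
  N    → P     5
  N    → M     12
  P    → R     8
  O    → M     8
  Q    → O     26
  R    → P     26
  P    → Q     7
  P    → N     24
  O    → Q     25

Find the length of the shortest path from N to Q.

12

Paths from N to Q:
N → P → Q: 5 + 7 = 12
N → O → Q: 8 + 25 = 33
N → Q: 18
Shortest: 12.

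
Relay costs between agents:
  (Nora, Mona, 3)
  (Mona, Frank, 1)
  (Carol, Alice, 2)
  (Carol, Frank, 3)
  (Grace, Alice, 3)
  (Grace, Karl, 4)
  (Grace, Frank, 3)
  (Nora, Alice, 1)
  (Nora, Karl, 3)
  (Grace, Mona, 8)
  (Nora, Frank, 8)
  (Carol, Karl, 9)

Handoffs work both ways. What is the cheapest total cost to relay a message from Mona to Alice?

A few of the Mona→Alice routes:
Mona-Frank-Carol-Alice: 1 + 3 + 2 = 6
Mona-Frank-Grace-Alice: 1 + 3 + 3 = 7
Mona-Grace-Alice: 8 + 3 = 11
Mona-Nora-Alice: 3 + 1 = 4
Mona-Frank-Nora-Alice: 1 + 8 + 1 = 10
Best route has total 4.

4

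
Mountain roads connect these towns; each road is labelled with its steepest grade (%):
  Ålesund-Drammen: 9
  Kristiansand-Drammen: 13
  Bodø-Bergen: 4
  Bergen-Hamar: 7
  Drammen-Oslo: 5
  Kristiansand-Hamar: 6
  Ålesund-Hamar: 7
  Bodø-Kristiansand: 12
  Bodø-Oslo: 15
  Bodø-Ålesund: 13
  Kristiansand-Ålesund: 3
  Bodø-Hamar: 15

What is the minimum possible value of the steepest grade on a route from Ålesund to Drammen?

9

Comparing a few candidate routes:
Ålesund - Bodø - Bergen - Hamar - Kristiansand - Drammen: max(13, 4, 7, 6, 13) = 13
Ålesund - Hamar - Bergen - Bodø - Kristiansand - Drammen: max(7, 7, 4, 12, 13) = 13
Ålesund - Drammen: max(9) = 9
Ålesund - Bodø - Kristiansand - Drammen: max(13, 12, 13) = 13
Ålesund - Kristiansand - Drammen: max(3, 13) = 13
Ålesund - Hamar - Kristiansand - Drammen: max(7, 6, 13) = 13
The minimum achievable maximum is 9%.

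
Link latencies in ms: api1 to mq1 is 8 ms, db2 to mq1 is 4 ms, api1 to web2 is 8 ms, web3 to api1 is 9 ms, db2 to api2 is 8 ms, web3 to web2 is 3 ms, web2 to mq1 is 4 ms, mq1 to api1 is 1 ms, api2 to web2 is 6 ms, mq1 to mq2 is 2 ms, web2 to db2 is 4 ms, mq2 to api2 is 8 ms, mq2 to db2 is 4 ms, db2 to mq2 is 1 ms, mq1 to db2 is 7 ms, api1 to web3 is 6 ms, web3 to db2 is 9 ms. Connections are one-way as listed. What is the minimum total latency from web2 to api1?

5

Paths from web2 to api1:
web2→db2→mq1→api1: 4 + 4 + 1 = 9
web2→mq1→api1: 4 + 1 = 5
The minimum is 5 ms.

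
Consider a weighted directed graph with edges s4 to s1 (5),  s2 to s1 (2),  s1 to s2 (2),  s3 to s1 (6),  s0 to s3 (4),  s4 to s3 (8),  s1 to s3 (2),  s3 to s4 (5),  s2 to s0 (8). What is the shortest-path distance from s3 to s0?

16

Routes from s3 to s0:
s3 -> s4 -> s1 -> s2 -> s0: 5 + 5 + 2 + 8 = 20
s3 -> s1 -> s2 -> s0: 6 + 2 + 8 = 16
Best route has total 16.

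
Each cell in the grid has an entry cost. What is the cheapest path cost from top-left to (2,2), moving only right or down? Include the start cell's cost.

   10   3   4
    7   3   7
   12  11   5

Path [0,0] -> [0,1] -> [1,1] -> [1,2] -> [2,2]: 10 + 3 + 3 + 7 + 5 = 28.
(Top row then right column would cost 29.)

28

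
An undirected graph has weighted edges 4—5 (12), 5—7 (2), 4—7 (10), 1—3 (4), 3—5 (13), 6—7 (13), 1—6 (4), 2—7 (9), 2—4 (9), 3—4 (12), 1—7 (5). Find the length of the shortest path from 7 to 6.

9

Checking several routes:
7-6: 13
7-1-6: 5 + 4 = 9
7-4-3-1-6: 10 + 12 + 4 + 4 = 30
7-5-3-1-6: 2 + 13 + 4 + 4 = 23
The minimum is 9.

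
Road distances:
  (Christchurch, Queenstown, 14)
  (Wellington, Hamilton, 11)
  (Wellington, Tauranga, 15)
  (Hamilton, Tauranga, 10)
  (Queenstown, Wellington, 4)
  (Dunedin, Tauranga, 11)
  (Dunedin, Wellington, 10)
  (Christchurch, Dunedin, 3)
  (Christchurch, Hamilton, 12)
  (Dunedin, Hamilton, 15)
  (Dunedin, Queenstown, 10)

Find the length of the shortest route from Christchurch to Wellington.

A few of the Christchurch→Wellington routes:
Christchurch -> Dunedin -> Queenstown -> Wellington: 3 + 10 + 4 = 17
Christchurch -> Hamilton -> Wellington: 12 + 11 = 23
Christchurch -> Queenstown -> Wellington: 14 + 4 = 18
Christchurch -> Dunedin -> Wellington: 3 + 10 = 13
Best route has total 13.

13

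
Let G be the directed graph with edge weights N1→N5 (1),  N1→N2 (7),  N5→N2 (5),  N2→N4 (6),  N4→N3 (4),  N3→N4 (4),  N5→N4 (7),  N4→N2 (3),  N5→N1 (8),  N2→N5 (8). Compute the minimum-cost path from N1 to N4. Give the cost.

8

Some routes from N1 to N4:
N1 -> N2 -> N4: 7 + 6 = 13
N1 -> N5 -> N2 -> N4: 1 + 5 + 6 = 12
N1 -> N5 -> N4: 1 + 7 = 8
The minimum is 8.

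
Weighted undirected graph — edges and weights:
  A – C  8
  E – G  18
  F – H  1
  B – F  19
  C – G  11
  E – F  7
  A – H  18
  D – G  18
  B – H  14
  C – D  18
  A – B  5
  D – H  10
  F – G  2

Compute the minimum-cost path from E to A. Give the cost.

26

A few of the E→A routes:
E -> G -> F -> H -> A: 18 + 2 + 1 + 18 = 39
E -> F -> G -> C -> A: 7 + 2 + 11 + 8 = 28
E -> F -> H -> B -> A: 7 + 1 + 14 + 5 = 27
E -> F -> B -> A: 7 + 19 + 5 = 31
E -> F -> H -> A: 7 + 1 + 18 = 26
E -> G -> C -> A: 18 + 11 + 8 = 37
The minimum is 26.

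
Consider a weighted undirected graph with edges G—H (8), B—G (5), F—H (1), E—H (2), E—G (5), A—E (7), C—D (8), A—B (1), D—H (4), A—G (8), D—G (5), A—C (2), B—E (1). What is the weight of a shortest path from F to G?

8

Some routes from F to G:
F-H-E-B-A-G: 1 + 2 + 1 + 1 + 8 = 13
F-H-E-G: 1 + 2 + 5 = 8
F-H-D-G: 1 + 4 + 5 = 10
F-H-E-B-G: 1 + 2 + 1 + 5 = 9
F-H-E-A-B-G: 1 + 2 + 7 + 1 + 5 = 16
F-H-G: 1 + 8 = 9
Shortest: 8.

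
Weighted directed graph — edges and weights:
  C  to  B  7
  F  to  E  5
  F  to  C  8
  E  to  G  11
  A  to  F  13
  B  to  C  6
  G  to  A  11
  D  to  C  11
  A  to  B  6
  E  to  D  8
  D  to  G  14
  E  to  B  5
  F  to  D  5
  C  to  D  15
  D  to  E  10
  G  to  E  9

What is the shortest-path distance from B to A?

46

Candidate routes:
B→C→D→G→A: 6 + 15 + 14 + 11 = 46
B→C→D→E→G→A: 6 + 15 + 10 + 11 + 11 = 53
The minimum is 46.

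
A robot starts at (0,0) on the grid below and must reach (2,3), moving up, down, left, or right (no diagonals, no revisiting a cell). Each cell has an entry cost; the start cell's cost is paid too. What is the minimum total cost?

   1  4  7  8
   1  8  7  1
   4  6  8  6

Best path: [0,0]→[1,0]→[1,1]→[1,2]→[1,3]→[2,3]
Cost: 1 + 1 + 8 + 7 + 1 + 6 = 24

24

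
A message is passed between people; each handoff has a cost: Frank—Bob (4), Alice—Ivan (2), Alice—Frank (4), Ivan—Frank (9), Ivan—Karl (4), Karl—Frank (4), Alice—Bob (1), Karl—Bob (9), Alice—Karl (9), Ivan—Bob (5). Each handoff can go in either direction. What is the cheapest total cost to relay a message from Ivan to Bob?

A few of the Ivan→Bob routes:
Ivan -> Karl -> Frank -> Bob: 4 + 4 + 4 = 12
Ivan -> Alice -> Frank -> Bob: 2 + 4 + 4 = 10
Ivan -> Frank -> Bob: 9 + 4 = 13
Ivan -> Bob: 5
Ivan -> Alice -> Bob: 2 + 1 = 3
Shortest: 3.

3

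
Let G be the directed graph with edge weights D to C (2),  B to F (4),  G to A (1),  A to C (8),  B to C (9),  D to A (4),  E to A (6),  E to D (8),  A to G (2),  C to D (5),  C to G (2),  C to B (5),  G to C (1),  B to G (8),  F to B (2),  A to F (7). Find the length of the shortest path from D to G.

4

Checking several routes:
D-C-G: 2 + 2 = 4
D-A-F-B-G: 4 + 7 + 2 + 8 = 21
D-C-B-G: 2 + 5 + 8 = 15
D-A-C-G: 4 + 8 + 2 = 14
D-A-G: 4 + 2 = 6
Best route has total 4.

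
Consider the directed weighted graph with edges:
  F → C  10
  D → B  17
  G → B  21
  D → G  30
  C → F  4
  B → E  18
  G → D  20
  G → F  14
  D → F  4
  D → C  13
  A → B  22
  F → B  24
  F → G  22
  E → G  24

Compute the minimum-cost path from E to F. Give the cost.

38

Candidate routes:
E - G - D - F: 24 + 20 + 4 = 48
E - G - D - C - F: 24 + 20 + 13 + 4 = 61
E - G - F: 24 + 14 = 38
The minimum is 38.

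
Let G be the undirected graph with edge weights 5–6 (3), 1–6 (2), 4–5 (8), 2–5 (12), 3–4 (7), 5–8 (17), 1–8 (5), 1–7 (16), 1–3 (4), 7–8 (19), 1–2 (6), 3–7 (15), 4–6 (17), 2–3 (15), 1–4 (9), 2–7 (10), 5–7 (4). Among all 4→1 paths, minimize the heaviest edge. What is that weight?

7

Comparing a few candidate routes:
4 -> 3 -> 1: max(7, 4) = 7
4 -> 1: max(9) = 9
4 -> 5 -> 6 -> 1: max(8, 3, 2) = 8
The minimum achievable maximum is 7.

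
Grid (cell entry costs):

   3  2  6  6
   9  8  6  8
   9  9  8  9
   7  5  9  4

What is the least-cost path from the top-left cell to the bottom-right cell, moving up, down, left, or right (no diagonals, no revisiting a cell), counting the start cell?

38

One optimal route is r0c0 -> r0c1 -> r0c2 -> r0c3 -> r1c3 -> r2c3 -> r3c3.
Its cost is 3 + 2 + 6 + 6 + 8 + 9 + 4 = 38.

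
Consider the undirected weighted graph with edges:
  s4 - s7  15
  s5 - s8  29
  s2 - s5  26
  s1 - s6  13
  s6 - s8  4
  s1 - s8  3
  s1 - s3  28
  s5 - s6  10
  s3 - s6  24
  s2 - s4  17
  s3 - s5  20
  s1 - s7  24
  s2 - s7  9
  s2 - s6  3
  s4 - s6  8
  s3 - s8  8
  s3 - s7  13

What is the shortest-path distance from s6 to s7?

Checking several routes:
s6 → s4 → s7: 8 + 15 = 23
s6 → s8 → s3 → s7: 4 + 8 + 13 = 25
s6 → s8 → s1 → s7: 4 + 3 + 24 = 31
s6 → s2 → s7: 3 + 9 = 12
The minimum is 12.

12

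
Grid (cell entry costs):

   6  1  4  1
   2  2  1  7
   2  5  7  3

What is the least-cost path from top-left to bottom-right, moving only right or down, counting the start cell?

Take (0,0) (0,1) (1,1) (1,2) (1,3) (2,3) for a total of 6 + 1 + 2 + 1 + 7 + 3 = 20.

20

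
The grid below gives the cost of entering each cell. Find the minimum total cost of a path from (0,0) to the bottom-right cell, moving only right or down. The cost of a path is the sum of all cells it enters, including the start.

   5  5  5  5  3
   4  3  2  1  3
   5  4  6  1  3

Path (0,0) (1,0) (1,1) (1,2) (1,3) (2,3) (2,4): 5 + 4 + 3 + 2 + 1 + 1 + 3 = 19.
(Top row then right column would cost 29.)

19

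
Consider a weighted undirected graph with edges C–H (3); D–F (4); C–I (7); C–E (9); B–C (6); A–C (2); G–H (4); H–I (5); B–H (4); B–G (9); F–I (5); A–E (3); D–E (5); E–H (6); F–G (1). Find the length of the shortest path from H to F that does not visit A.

Some routes from H to F avoiding A:
H -> E -> D -> F: 6 + 5 + 4 = 15
H -> G -> F: 4 + 1 = 5
H -> B -> G -> F: 4 + 9 + 1 = 14
H -> C -> B -> G -> F: 3 + 6 + 9 + 1 = 19
H -> C -> I -> F: 3 + 7 + 5 = 15
H -> I -> F: 5 + 5 = 10
Shortest: 5.

5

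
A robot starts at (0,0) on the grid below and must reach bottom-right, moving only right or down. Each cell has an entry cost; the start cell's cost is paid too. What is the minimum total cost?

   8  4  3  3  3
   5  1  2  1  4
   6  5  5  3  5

Path [0,0] [0,1] [1,1] [1,2] [1,3] [2,3] [2,4]: 8 + 4 + 1 + 2 + 1 + 3 + 5 = 24.
(Top row then right column would cost 30.)

24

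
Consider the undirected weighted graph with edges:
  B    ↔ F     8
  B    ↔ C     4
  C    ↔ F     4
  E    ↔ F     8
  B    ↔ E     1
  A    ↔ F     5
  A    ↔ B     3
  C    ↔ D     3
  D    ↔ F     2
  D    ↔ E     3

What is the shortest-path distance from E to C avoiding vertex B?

6

Candidate routes:
E-F-D-C: 8 + 2 + 3 = 13
E-D-F-C: 3 + 2 + 4 = 9
E-D-C: 3 + 3 = 6
E-F-C: 8 + 4 = 12
Best route has total 6.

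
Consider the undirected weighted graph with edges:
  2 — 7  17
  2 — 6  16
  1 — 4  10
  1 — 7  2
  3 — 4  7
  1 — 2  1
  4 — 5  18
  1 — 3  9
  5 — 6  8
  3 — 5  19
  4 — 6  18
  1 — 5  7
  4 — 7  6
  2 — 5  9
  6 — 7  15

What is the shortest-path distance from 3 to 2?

Some routes from 3 to 2:
3 -> 4 -> 7 -> 1 -> 2: 7 + 6 + 2 + 1 = 16
3 -> 4 -> 1 -> 2: 7 + 10 + 1 = 18
3 -> 5 -> 1 -> 2: 19 + 7 + 1 = 27
3 -> 1 -> 2: 9 + 1 = 10
3 -> 1 -> 5 -> 2: 9 + 7 + 9 = 25
Best route has total 10.

10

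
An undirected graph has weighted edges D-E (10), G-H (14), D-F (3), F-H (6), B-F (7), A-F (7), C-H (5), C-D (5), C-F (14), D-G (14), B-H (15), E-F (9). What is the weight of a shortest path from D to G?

A few of the D→G routes:
D - F - H - G: 3 + 6 + 14 = 23
D - C - H - G: 5 + 5 + 14 = 24
D - G: 14
Shortest: 14.

14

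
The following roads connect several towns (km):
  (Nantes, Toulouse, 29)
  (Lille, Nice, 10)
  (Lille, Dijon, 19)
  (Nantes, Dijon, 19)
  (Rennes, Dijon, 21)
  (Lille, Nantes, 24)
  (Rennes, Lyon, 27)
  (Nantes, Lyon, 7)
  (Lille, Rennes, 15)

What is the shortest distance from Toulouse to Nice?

Paths from Toulouse to Nice:
Toulouse → Nantes → Dijon → Rennes → Lille → Nice: 29 + 19 + 21 + 15 + 10 = 94
Toulouse → Nantes → Lille → Nice: 29 + 24 + 10 = 63
Toulouse → Nantes → Lyon → Rennes → Lille → Nice: 29 + 7 + 27 + 15 + 10 = 88
Toulouse → Nantes → Lyon → Rennes → Dijon → Lille → Nice: 29 + 7 + 27 + 21 + 19 + 10 = 113
Toulouse → Nantes → Dijon → Lille → Nice: 29 + 19 + 19 + 10 = 77
Best route has total 63 km.

63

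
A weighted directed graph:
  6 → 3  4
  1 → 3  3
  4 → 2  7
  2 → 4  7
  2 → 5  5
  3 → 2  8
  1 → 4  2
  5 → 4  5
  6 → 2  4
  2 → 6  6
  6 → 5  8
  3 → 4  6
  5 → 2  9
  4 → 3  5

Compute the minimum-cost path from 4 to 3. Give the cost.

5

Routes from 4 to 3:
4 → 2 → 6 → 3: 7 + 6 + 4 = 17
4 → 3: 5
The minimum is 5.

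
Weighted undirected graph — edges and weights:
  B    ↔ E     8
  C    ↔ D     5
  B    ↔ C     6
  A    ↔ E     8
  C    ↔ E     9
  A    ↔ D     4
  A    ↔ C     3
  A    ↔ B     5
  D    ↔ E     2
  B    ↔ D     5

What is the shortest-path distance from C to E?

A few of the C→E routes:
C → E: 9
C → B → E: 6 + 8 = 14
C → A → D → E: 3 + 4 + 2 = 9
C → A → E: 3 + 8 = 11
C → D → E: 5 + 2 = 7
C → B → D → E: 6 + 5 + 2 = 13
Shortest: 7.

7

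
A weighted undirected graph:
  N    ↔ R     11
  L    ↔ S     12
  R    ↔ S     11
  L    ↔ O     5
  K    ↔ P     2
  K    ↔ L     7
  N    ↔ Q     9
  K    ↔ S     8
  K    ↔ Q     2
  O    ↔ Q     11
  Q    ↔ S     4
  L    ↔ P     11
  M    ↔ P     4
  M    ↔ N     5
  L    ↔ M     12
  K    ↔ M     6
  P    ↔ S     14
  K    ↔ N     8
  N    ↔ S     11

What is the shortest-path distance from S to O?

A few of the S→O routes:
S-K-L-O: 8 + 7 + 5 = 20
S-Q-O: 4 + 11 = 15
S-K-Q-O: 8 + 2 + 11 = 21
S-L-O: 12 + 5 = 17
S-Q-K-P-L-O: 4 + 2 + 2 + 11 + 5 = 24
S-Q-K-L-O: 4 + 2 + 7 + 5 = 18
Best route has total 15.

15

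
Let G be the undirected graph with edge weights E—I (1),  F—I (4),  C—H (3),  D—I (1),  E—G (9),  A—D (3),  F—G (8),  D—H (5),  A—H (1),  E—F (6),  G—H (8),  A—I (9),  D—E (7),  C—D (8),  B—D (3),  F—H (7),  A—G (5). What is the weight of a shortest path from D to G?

Comparing a few candidate routes:
D → H → G: 5 + 8 = 13
D → H → A → G: 5 + 1 + 5 = 11
D → A → G: 3 + 5 = 8
D → A → H → G: 3 + 1 + 8 = 12
D → I → F → G: 1 + 4 + 8 = 13
D → I → E → G: 1 + 1 + 9 = 11
The minimum is 8.

8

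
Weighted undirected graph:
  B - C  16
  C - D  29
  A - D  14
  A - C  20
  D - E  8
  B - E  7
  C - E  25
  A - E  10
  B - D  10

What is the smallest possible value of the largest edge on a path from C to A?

16

Some routes from C to A:
C - E - A: max(25, 10) = 25
C - B - E - A: max(16, 7, 10) = 16
C - B - D - E - A: max(16, 10, 8, 10) = 16
C - B - E - D - A: max(16, 7, 8, 14) = 16
C - A: max(20) = 20
C - B - D - A: max(16, 10, 14) = 16
The minimum achievable maximum is 16.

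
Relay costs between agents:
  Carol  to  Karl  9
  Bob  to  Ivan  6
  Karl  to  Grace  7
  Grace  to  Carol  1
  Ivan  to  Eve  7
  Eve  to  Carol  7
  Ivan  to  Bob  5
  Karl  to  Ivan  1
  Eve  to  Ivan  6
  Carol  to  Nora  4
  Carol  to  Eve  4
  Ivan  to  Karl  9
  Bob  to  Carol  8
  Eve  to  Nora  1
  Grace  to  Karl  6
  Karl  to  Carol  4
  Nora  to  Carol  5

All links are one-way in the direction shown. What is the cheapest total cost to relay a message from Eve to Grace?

Routes from Eve to Grace:
Eve→Nora→Carol→Karl→Grace: 1 + 5 + 9 + 7 = 22
Eve→Carol→Karl→Grace: 7 + 9 + 7 = 23
Eve→Ivan→Bob→Carol→Karl→Grace: 6 + 5 + 8 + 9 + 7 = 35
Eve→Ivan→Karl→Grace: 6 + 9 + 7 = 22
The minimum is 22.

22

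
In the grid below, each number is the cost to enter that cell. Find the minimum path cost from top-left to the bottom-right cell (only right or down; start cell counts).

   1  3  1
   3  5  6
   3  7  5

Take [0,0] -> [0,1] -> [0,2] -> [1,2] -> [2,2] for a total of 1 + 3 + 1 + 6 + 5 = 16.

16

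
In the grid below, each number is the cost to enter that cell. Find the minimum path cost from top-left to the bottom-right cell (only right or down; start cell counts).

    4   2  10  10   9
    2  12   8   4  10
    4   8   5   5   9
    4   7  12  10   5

Path [0,0] [1,0] [2,0] [2,1] [2,2] [2,3] [2,4] [3,4]: 4 + 2 + 4 + 8 + 5 + 5 + 9 + 5 = 42.

42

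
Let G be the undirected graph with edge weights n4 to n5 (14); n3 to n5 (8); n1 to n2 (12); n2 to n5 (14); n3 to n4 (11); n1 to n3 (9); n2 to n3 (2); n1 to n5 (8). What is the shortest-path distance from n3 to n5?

Paths from n3 to n5:
n3 - n2 - n5: 2 + 14 = 16
n3 - n2 - n1 - n5: 2 + 12 + 8 = 22
n3 - n4 - n5: 11 + 14 = 25
n3 - n5: 8
n3 - n1 - n5: 9 + 8 = 17
n3 - n1 - n2 - n5: 9 + 12 + 14 = 35
The minimum is 8.

8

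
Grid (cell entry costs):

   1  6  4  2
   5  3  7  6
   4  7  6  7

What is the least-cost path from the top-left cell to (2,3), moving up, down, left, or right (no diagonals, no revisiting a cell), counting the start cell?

Take (0,0) -> (0,1) -> (0,2) -> (0,3) -> (1,3) -> (2,3) for a total of 1 + 6 + 4 + 2 + 6 + 7 = 26.

26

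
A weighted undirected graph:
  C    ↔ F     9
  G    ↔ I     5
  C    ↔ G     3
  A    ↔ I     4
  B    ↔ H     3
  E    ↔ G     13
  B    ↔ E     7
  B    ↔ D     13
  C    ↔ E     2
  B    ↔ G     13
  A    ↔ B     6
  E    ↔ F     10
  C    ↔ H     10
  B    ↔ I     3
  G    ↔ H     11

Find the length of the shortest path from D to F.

30

Some routes from D to F:
D -> B -> E -> F: 13 + 7 + 10 = 30
D -> B -> H -> C -> F: 13 + 3 + 10 + 9 = 35
D -> B -> G -> C -> F: 13 + 13 + 3 + 9 = 38
D -> B -> I -> G -> C -> E -> F: 13 + 3 + 5 + 3 + 2 + 10 = 36
D -> B -> I -> G -> C -> F: 13 + 3 + 5 + 3 + 9 = 33
D -> B -> E -> C -> F: 13 + 7 + 2 + 9 = 31
Shortest: 30.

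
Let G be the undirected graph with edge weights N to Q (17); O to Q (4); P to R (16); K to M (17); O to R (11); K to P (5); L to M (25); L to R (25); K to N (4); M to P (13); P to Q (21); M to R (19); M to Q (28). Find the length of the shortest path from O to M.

Some routes from O to M:
O-R-P-M: 11 + 16 + 13 = 40
O-Q-M: 4 + 28 = 32
O-Q-N-K-M: 4 + 17 + 4 + 17 = 42
O-R-M: 11 + 19 = 30
O-Q-P-M: 4 + 21 + 13 = 38
Best route has total 30.

30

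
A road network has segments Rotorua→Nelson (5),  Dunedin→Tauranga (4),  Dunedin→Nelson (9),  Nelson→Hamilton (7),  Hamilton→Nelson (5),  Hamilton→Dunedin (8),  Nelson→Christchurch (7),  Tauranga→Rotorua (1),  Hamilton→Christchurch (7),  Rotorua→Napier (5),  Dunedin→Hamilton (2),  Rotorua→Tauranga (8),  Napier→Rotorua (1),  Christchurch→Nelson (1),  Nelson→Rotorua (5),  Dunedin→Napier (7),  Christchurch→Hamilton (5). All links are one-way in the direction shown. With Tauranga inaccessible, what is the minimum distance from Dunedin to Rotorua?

8

Paths from Dunedin to Rotorua avoiding Tauranga:
Dunedin→Hamilton→Nelson→Rotorua: 2 + 5 + 5 = 12
Dunedin→Nelson→Rotorua: 9 + 5 = 14
Dunedin→Napier→Rotorua: 7 + 1 = 8
Dunedin→Hamilton→Christchurch→Nelson→Rotorua: 2 + 7 + 1 + 5 = 15
The minimum is 8 mi.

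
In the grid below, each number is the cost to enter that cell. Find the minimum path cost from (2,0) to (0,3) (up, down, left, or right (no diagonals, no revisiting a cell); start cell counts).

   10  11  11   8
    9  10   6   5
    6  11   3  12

One optimal route is r2c0→r2c1→r2c2→r1c2→r1c3→r0c3.
Its cost is 6 + 11 + 3 + 6 + 5 + 8 = 39.

39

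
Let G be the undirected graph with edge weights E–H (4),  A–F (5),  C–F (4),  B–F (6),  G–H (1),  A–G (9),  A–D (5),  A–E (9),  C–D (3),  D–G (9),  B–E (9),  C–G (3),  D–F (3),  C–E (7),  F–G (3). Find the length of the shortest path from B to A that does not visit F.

A few of the B→A routes:
B - E - H - G - C - D - A: 9 + 4 + 1 + 3 + 3 + 5 = 25
B - E - A: 9 + 9 = 18
B - E - H - G - D - A: 9 + 4 + 1 + 9 + 5 = 28
B - E - C - G - A: 9 + 7 + 3 + 9 = 28
B - E - C - D - A: 9 + 7 + 3 + 5 = 24
B - E - H - G - A: 9 + 4 + 1 + 9 = 23
Shortest: 18.

18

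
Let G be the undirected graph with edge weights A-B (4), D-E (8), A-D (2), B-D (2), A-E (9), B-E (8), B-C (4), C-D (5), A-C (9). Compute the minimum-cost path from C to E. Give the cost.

Checking several routes:
C-D-E: 5 + 8 = 13
C-B-E: 4 + 8 = 12
C-B-D-E: 4 + 2 + 8 = 14
C-D-B-E: 5 + 2 + 8 = 15
Best route has total 12.

12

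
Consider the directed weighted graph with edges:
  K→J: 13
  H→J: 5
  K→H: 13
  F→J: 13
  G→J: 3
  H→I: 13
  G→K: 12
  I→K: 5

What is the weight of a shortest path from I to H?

18

Paths from I to H:
I-K-H: 5 + 13 = 18
Best route has total 18.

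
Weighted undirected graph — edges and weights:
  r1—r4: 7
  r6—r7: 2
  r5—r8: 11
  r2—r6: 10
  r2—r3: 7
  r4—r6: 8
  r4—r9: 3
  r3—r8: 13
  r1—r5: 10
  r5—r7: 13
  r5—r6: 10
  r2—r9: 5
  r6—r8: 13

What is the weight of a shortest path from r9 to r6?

11

A few of the r9→r6 routes:
r9→r2→r3→r8→r6: 5 + 7 + 13 + 13 = 38
r9→r4→r1→r5→r7→r6: 3 + 7 + 10 + 13 + 2 = 35
r9→r4→r6: 3 + 8 = 11
r9→r4→r1→r5→r6: 3 + 7 + 10 + 10 = 30
r9→r2→r6: 5 + 10 = 15
Shortest: 11.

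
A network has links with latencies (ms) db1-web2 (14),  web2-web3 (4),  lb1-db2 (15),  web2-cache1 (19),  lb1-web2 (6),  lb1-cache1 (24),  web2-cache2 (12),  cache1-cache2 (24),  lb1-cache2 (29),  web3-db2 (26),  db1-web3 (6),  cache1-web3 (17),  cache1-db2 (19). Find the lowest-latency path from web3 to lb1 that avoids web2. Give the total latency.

41

Checking several routes:
web3-cache1-lb1: 17 + 24 = 41
web3-db2-lb1: 26 + 15 = 41
web3-cache1-db2-lb1: 17 + 19 + 15 = 51
web3-db2-cache1-lb1: 26 + 19 + 24 = 69
Best route has total 41 ms.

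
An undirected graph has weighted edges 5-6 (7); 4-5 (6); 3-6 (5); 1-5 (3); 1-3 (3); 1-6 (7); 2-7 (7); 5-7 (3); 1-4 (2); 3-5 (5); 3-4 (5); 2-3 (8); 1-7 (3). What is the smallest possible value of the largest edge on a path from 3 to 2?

7

Some routes from 3 to 2:
3→6→1→4→5→7→2: max(5, 7, 2, 6, 3, 7) = 7
3→6→1→5→7→2: max(5, 7, 3, 3, 7) = 7
3→6→1→7→2: max(5, 7, 3, 7) = 7
Best route has worst link 7.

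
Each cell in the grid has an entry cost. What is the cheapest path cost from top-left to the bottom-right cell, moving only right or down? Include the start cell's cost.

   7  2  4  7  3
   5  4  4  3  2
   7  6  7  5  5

Path [0,0] -> [0,1] -> [0,2] -> [1,2] -> [1,3] -> [1,4] -> [2,4]: 7 + 2 + 4 + 4 + 3 + 2 + 5 = 27.

27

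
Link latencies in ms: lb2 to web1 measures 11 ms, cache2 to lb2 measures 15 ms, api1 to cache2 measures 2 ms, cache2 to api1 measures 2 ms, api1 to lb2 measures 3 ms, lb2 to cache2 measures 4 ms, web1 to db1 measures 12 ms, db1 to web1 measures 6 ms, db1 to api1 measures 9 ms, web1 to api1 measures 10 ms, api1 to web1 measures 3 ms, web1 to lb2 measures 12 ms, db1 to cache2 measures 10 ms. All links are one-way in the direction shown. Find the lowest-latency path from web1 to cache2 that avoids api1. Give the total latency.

Candidate routes:
web1→lb2→cache2: 12 + 4 = 16
web1→db1→cache2: 12 + 10 = 22
The minimum is 16 ms.

16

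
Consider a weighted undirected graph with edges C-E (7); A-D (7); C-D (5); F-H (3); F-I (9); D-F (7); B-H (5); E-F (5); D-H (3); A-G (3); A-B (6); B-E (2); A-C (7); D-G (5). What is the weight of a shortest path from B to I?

Comparing a few candidate routes:
B→H→F→I: 5 + 3 + 9 = 17
B→A→D→H→F→I: 6 + 7 + 3 + 3 + 9 = 28
B→E→F→I: 2 + 5 + 9 = 16
B→H→D→F→I: 5 + 3 + 7 + 9 = 24
The minimum is 16.

16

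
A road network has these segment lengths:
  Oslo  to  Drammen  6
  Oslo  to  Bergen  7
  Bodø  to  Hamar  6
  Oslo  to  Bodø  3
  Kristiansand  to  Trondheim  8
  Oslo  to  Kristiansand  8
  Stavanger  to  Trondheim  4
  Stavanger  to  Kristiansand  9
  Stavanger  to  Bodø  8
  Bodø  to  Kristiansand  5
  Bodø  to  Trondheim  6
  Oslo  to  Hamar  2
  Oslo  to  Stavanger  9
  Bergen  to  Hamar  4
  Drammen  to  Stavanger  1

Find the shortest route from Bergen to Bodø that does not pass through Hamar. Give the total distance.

Comparing a few candidate routes:
Bergen -> Oslo -> Drammen -> Stavanger -> Bodø: 7 + 6 + 1 + 8 = 22
Bergen -> Oslo -> Bodø: 7 + 3 = 10
Bergen -> Oslo -> Kristiansand -> Bodø: 7 + 8 + 5 = 20
Best route has total 10.

10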